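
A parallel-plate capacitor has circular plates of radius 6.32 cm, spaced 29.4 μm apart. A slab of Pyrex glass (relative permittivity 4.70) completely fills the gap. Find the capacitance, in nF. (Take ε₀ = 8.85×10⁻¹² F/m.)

C ≈ 17.8 nF

A = π(6.32 cm)² = 1.25×10⁻² m².
C = κε₀A/d = 4.70 × 8.85×10⁻¹² × 1.25×10⁻² / 2.94×10⁻⁵ = 1.78×10⁻⁸ F.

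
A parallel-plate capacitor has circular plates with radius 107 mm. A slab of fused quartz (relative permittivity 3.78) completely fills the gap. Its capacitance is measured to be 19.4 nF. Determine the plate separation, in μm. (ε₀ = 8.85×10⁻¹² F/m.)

A = π(107 mm)² = 3.60×10⁻² m².
d = κε₀A/C = 3.78 × 8.85×10⁻¹² × 3.60×10⁻² / 1.94×10⁻⁸ = 6.20×10⁻⁵ m.

d ≈ 62.0 μm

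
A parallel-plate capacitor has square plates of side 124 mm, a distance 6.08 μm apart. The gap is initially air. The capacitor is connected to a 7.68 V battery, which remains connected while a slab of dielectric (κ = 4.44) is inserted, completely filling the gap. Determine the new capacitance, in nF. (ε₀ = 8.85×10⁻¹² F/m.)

A = (124 mm)² = 1.54×10⁻² m².
Initially C₁ = ε₀A/d = 8.85×10⁻¹² × 1.54×10⁻² / 6.08×10⁻⁶ = 2.24×10⁻⁸ F.
C = κε₀A/d scales with κ, so C₂/C₁ = κ = 4.44.
C₂ = 4.44 × 2.24×10⁻⁸ = 9.94×10⁻⁸ F.

C ≈ 99.4 nF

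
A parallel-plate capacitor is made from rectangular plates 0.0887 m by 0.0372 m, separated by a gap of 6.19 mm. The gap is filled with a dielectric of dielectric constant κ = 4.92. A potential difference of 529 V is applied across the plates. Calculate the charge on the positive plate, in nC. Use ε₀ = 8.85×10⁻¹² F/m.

A = 0.0887 × 0.0372 m² = 3.30×10⁻³ m².
C = κε₀A/d = 4.92 × 8.85×10⁻¹² × 3.30×10⁻³ / 6.19×10⁻³ = 2.32×10⁻¹¹ F.
Q = CV = 2.32×10⁻¹¹ × 529 = 1.23×10⁻⁸ C.

Q ≈ 12.3 nC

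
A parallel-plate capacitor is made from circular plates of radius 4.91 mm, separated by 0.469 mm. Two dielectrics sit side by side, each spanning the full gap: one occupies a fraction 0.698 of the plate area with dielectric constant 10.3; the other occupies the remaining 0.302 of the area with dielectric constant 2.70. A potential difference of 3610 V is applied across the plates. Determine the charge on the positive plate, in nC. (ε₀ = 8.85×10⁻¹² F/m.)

Q ≈ 41.3 nC

A = π(4.91 mm)² = 7.57×10⁻⁵ m².
Side-by-side slabs ⇒ two capacitors in parallel, each spanning the full gap.
C₁ = κ₁ε₀A₁/d = 10.3 × 8.85×10⁻¹² × 5.29×10⁻⁵ / 4.69×10⁻⁴ = 1.03×10⁻¹¹ F.
C₂ = κ₂ε₀A₂/d = 2.70 × 8.85×10⁻¹² × 2.29×10⁻⁵ / 4.69×10⁻⁴ = 1.17×10⁻¹² F.
C = C₁ + C₂ = 1.14×10⁻¹¹ F.
Q = CV = 1.14×10⁻¹¹ × 3610 = 4.13×10⁻⁸ C.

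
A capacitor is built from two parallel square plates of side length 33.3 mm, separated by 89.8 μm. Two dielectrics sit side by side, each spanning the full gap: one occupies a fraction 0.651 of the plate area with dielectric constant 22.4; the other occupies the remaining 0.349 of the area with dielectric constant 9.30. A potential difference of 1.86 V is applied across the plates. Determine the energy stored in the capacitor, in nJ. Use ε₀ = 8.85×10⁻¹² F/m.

3.37 nJ

A = (33.3 mm)² = 1.11×10⁻³ m².
Side-by-side slabs ⇒ two capacitors in parallel, each spanning the full gap.
C₁ = κ₁ε₀A₁/d = 22.4 × 8.85×10⁻¹² × 7.22×10⁻⁴ / 8.98×10⁻⁵ = 1.59×10⁻⁹ F.
C₂ = κ₂ε₀A₂/d = 9.30 × 8.85×10⁻¹² × 3.87×10⁻⁴ / 8.98×10⁻⁵ = 3.55×10⁻¹⁰ F.
C = C₁ + C₂ = 1.95×10⁻⁹ F.
U = ½CV² = ½ × 1.95×10⁻⁹ × (1.86)² = 3.37×10⁻⁹ J.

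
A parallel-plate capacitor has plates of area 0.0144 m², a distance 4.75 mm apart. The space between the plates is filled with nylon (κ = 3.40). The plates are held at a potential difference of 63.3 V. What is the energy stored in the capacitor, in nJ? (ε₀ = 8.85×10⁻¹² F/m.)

C = κε₀A/d = 3.40 × 8.85×10⁻¹² × 1.44×10⁻² / 4.75×10⁻³ = 9.12×10⁻¹¹ F.
U = ½CV² = ½ × 9.12×10⁻¹¹ × (63.3)² = 1.83×10⁻⁷ J.

U ≈ 183 nJ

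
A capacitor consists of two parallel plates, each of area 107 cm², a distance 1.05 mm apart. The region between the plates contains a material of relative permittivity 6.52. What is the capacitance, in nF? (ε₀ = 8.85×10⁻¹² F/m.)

C ≈ 0.588 nF

A = 107 cm² = 1.07×10⁻² m².
C = κε₀A/d = 6.52 × 8.85×10⁻¹² × 1.07×10⁻² / 1.05×10⁻³ = 5.88×10⁻¹⁰ F.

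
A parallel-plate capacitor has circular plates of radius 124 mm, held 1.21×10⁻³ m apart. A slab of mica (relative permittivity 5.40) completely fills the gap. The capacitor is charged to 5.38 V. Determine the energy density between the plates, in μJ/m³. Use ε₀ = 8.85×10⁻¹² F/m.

E = V/d = 5.38 / 1.21×10⁻³ = 4.45×10³ V/m.
u = ½κε₀E² = ½ × 5.40 × 8.85×10⁻¹² × (4.45×10³)² = 4.72×10⁻⁴ J/m³.

472 μJ/m³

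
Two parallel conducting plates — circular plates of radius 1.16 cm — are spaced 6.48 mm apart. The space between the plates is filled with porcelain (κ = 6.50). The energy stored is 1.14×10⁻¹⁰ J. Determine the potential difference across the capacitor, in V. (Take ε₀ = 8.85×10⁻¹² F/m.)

A = π(1.16 cm)² = 4.23×10⁻⁴ m².
C = κε₀A/d = 6.50 × 8.85×10⁻¹² × 4.23×10⁻⁴ / 6.48×10⁻³ = 3.75×10⁻¹² F.
V = √(2U/C) = √(2 × 1.14×10⁻¹⁰ / 3.75×10⁻¹²) = 7.79 V.

V ≈ 7.79 V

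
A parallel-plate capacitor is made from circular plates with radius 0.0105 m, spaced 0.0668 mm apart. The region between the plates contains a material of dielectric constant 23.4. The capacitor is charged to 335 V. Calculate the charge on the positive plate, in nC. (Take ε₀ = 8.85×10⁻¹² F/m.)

360 nC

A = π(0.0105 m)² = 3.46×10⁻⁴ m².
C = κε₀A/d = 23.4 × 8.85×10⁻¹² × 3.46×10⁻⁴ / 6.68×10⁻⁵ = 1.07×10⁻⁹ F.
Q = CV = 1.07×10⁻⁹ × 335 = 3.60×10⁻⁷ C.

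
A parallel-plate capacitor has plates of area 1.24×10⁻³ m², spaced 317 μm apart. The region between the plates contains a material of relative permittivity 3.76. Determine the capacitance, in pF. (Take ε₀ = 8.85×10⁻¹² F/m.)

130 pF

C = κε₀A/d = 3.76 × 8.85×10⁻¹² × 1.24×10⁻³ / 3.17×10⁻⁴ = 1.30×10⁻¹⁰ F.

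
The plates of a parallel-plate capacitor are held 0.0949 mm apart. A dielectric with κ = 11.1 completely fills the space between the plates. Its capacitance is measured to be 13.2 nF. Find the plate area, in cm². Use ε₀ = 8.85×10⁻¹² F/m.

128 cm²

A = Cd/(κε₀) = 1.32×10⁻⁸ × 9.49×10⁻⁵ / (11.1 × 8.85×10⁻¹²) = 1.28×10⁻² m².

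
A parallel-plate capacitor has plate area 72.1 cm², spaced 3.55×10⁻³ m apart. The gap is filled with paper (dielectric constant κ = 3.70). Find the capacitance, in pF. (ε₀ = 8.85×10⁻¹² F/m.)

C ≈ 66.5 pF

A = 72.1 cm² = 7.21×10⁻³ m².
C = κε₀A/d = 3.70 × 8.85×10⁻¹² × 7.21×10⁻³ / 3.55×10⁻³ = 6.65×10⁻¹¹ F.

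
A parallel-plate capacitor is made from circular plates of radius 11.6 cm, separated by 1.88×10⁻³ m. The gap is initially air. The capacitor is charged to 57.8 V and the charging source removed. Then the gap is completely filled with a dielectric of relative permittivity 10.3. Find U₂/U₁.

Isolated ⇒ Q is held fixed.
C₂ = 10.3 C₁ and U = Q²/(2C), so U₂/U₁ = C₁/C₂ = 0.0971.

U₂/U₁ ≈ 0.0971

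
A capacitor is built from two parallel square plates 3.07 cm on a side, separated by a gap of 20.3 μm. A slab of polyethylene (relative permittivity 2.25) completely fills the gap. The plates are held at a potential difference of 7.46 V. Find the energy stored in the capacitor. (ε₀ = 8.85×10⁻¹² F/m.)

A = (3.07 cm)² = 9.42×10⁻⁴ m².
C = κε₀A/d = 2.25 × 8.85×10⁻¹² × 9.42×10⁻⁴ / 2.03×10⁻⁵ = 9.24×10⁻¹⁰ F.
U = ½CV² = ½ × 9.24×10⁻¹⁰ × (7.46)² = 2.57×10⁻⁸ J.

U ≈ 25.7 nJ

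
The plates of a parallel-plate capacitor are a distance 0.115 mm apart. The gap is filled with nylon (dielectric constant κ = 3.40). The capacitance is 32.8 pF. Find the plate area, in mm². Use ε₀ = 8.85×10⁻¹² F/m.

A = Cd/(κε₀) = 3.28×10⁻¹¹ × 1.15×10⁻⁴ / (3.40 × 8.85×10⁻¹²) = 1.25×10⁻⁴ m².

A ≈ 125 mm²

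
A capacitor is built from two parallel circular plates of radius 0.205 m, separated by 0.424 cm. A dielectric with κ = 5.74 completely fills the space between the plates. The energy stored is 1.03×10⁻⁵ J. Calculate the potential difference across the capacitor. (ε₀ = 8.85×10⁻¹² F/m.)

V ≈ 114 V

A = π(0.205 m)² = 0.132 m².
C = κε₀A/d = 5.74 × 8.85×10⁻¹² × 0.132 / 4.24×10⁻³ = 1.58×10⁻⁹ F.
V = √(2U/C) = √(2 × 1.03×10⁻⁵ / 1.58×10⁻⁹) = 1.14×10² V.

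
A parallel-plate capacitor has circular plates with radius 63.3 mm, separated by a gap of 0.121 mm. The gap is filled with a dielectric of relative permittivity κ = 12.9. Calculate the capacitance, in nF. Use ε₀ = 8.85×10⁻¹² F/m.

11.9 nF

A = π(63.3 mm)² = 1.26×10⁻² m².
C = κε₀A/d = 12.9 × 8.85×10⁻¹² × 1.26×10⁻² / 1.21×10⁻⁴ = 1.19×10⁻⁸ F.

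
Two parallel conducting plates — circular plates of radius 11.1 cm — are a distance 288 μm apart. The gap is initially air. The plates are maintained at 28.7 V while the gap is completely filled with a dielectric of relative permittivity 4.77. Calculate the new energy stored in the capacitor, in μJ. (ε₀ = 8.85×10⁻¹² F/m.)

U ≈ 2.34 μJ

A = π(11.1 cm)² = 3.87×10⁻² m².
Initially C₁ = ε₀A/d = 8.85×10⁻¹² × 3.87×10⁻² / 2.88×10⁻⁴ = 1.19×10⁻⁹ F.
U₁ = 4.90×10⁻⁷ J.
Battery connected ⇒ V is held fixed. C₂ = 4.77 C₁ and U = ½CV², so U₂/U₁ = C₂/C₁ = 4.77.
U₂ = 4.77 × 4.90×10⁻⁷ = 2.34×10⁻⁶ J.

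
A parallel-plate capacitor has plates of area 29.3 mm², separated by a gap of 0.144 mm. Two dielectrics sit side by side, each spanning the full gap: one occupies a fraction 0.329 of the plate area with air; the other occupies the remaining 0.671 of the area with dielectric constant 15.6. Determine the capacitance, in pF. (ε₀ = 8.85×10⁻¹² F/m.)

C ≈ 19.4 pF

A = 29.3 mm² = 2.93×10⁻⁵ m².
Side-by-side slabs ⇒ two capacitors in parallel, each spanning the full gap.
C₁ = κ₁ε₀A₁/d = 1.00 × 8.85×10⁻¹² × 9.64×10⁻⁶ / 1.44×10⁻⁴ = 5.92×10⁻¹³ F.
C₂ = κ₂ε₀A₂/d = 15.6 × 8.85×10⁻¹² × 1.97×10⁻⁵ / 1.44×10⁻⁴ = 1.88×10⁻¹¹ F.
C = C₁ + C₂ = 1.94×10⁻¹¹ F.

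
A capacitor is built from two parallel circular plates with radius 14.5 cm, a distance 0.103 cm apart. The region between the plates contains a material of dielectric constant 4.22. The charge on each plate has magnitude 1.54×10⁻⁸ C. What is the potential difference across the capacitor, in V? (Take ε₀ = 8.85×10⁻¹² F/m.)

6.43 V

A = π(14.5 cm)² = 6.61×10⁻² m².
C = κε₀A/d = 4.22 × 8.85×10⁻¹² × 6.61×10⁻² / 1.03×10⁻³ = 2.39×10⁻⁹ F.
V = Q/C = 1.54×10⁻⁸ / 2.39×10⁻⁹ = 6.43 V.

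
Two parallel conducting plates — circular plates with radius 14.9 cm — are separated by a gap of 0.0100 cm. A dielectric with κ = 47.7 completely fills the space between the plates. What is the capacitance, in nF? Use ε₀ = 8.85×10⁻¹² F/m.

C ≈ 294 nF

A = π(14.9 cm)² = 6.97×10⁻² m².
C = κε₀A/d = 47.7 × 8.85×10⁻¹² × 6.97×10⁻² / 1.00×10⁻⁴ = 2.94×10⁻⁷ F.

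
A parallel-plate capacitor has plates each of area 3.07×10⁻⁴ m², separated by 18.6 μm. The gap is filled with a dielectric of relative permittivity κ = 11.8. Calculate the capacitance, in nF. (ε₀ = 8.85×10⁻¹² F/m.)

C = κε₀A/d = 11.8 × 8.85×10⁻¹² × 3.07×10⁻⁴ / 1.86×10⁻⁵ = 1.72×10⁻⁹ F.

1.72 nF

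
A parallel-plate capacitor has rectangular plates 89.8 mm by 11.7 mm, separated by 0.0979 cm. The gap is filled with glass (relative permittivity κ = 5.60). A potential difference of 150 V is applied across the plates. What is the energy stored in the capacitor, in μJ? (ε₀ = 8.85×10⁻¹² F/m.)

0.598 μJ

A = 89.8 × 11.7 mm² = 1.05×10⁻³ m².
C = κε₀A/d = 5.60 × 8.85×10⁻¹² × 1.05×10⁻³ / 9.79×10⁻⁴ = 5.32×10⁻¹¹ F.
U = ½CV² = ½ × 5.32×10⁻¹¹ × (150)² = 5.98×10⁻⁷ J.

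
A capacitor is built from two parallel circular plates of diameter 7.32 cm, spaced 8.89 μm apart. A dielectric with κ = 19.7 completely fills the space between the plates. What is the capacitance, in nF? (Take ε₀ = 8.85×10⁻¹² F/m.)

82.5 nF

A = π(7.32/2 cm)² = 4.21×10⁻³ m².
C = κε₀A/d = 19.7 × 8.85×10⁻¹² × 4.21×10⁻³ / 8.89×10⁻⁶ = 8.25×10⁻⁸ F.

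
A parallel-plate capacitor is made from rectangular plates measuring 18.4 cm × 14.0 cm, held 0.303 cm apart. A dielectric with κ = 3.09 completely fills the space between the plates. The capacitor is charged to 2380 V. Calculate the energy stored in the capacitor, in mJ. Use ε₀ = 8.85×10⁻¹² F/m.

A = 18.4 × 14.0 cm² = 2.58×10⁻² m².
C = κε₀A/d = 3.09 × 8.85×10⁻¹² × 2.58×10⁻² / 3.03×10⁻³ = 2.32×10⁻¹⁰ F.
U = ½CV² = ½ × 2.32×10⁻¹⁰ × (2380)² = 6.58×10⁻⁴ J.

0.658 mJ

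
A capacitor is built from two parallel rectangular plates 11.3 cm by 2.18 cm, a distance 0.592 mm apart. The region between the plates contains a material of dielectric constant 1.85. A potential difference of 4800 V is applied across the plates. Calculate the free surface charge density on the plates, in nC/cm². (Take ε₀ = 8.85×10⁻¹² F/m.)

σ ≈ 13.3 nC/cm²

A = 11.3 × 2.18 cm² = 2.46×10⁻³ m².
C = κε₀A/d = 1.85 × 8.85×10⁻¹² × 2.46×10⁻³ / 5.92×10⁻⁴ = 6.81×10⁻¹¹ F.
σ = Q/A = CV/A = 6.81×10⁻¹¹ × 4800 / 2.46×10⁻³ = 1.33×10⁻⁴ C/m².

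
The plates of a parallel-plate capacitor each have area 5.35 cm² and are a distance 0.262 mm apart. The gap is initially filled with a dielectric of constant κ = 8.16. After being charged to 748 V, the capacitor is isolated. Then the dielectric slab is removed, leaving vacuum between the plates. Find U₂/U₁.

Isolated ⇒ Q is held fixed.
C₂ = 0.123 C₁ and U = Q²/(2C), so U₂/U₁ = C₁/C₂ = 8.16.

8.16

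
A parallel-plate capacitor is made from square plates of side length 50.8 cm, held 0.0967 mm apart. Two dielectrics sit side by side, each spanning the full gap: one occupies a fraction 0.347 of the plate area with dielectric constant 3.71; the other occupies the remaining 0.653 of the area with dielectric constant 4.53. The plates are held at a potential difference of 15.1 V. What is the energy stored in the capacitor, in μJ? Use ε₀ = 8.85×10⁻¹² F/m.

A = (50.8 cm)² = 0.258 m².
Side-by-side slabs ⇒ two capacitors in parallel, each spanning the full gap.
C₁ = κ₁ε₀A₁/d = 3.71 × 8.85×10⁻¹² × 8.95×10⁻² / 9.67×10⁻⁵ = 3.04×10⁻⁸ F.
C₂ = κ₂ε₀A₂/d = 4.53 × 8.85×10⁻¹² × 0.169 / 9.67×10⁻⁵ = 6.99×10⁻⁸ F.
C = C₁ + C₂ = 1.00×10⁻⁷ F.
U = ½CV² = ½ × 1.00×10⁻⁷ × (15.1)² = 1.14×10⁻⁵ J.

11.4 μJ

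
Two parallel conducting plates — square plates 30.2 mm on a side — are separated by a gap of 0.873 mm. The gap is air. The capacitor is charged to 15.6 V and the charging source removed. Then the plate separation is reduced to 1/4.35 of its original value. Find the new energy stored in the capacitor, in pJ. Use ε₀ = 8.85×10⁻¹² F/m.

259 pJ

A = (30.2 mm)² = 9.12×10⁻⁴ m².
Initially C₁ = ε₀A/d = 8.85×10⁻¹² × 9.12×10⁻⁴ / 8.73×10⁻⁴ = 9.25×10⁻¹² F.
U₁ = 1.13×10⁻⁹ J.
Isolated ⇒ Q is held fixed. C₂ = 4.35 C₁ and U = Q²/(2C), so U₂/U₁ = C₁/C₂ = 0.230.
U₂ = 0.230 × 1.13×10⁻⁹ = 2.59×10⁻¹⁰ J.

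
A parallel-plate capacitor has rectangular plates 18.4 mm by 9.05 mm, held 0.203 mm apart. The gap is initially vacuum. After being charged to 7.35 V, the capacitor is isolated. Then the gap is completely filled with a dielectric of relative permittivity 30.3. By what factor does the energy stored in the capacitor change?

0.0330

Isolated ⇒ Q is held fixed.
C₂ = 30.3 C₁ and U = Q²/(2C), so U₂/U₁ = C₁/C₂ = 0.0330.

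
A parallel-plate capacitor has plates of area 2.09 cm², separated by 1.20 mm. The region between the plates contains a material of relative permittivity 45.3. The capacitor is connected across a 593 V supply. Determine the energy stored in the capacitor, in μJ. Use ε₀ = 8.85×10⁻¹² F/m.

A = 2.09 cm² = 2.09×10⁻⁴ m².
C = κε₀A/d = 45.3 × 8.85×10⁻¹² × 2.09×10⁻⁴ / 1.20×10⁻³ = 6.98×10⁻¹¹ F.
U = ½CV² = ½ × 6.98×10⁻¹¹ × (593)² = 1.23×10⁻⁵ J.

12.3 μJ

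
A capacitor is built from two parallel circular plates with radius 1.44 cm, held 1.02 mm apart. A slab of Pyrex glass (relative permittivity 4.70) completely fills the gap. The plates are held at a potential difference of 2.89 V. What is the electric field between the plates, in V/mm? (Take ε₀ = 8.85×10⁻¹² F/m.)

E ≈ 2.83 V/mm

E = V/d = 2.89 / 1.02×10⁻³ = 2.83×10³ V/m.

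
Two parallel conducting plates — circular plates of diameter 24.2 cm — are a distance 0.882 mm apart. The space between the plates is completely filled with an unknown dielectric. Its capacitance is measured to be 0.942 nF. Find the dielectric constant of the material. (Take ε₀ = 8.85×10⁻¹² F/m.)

κ ≈ 2.04

A = π(24.2/2 cm)² = 4.60×10⁻² m².
κ = Cd/(ε₀A) = 9.42×10⁻¹⁰ × 8.82×10⁻⁴ / (8.85×10⁻¹² × 4.60×10⁻²) = 2.04.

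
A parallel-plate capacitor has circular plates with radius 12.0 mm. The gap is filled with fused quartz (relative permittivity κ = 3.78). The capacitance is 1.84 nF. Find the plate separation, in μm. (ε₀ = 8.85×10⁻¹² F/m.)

d ≈ 8.22 μm

A = π(12.0 mm)² = 4.52×10⁻⁴ m².
d = κε₀A/C = 3.78 × 8.85×10⁻¹² × 4.52×10⁻⁴ / 1.84×10⁻⁹ = 8.22×10⁻⁶ m.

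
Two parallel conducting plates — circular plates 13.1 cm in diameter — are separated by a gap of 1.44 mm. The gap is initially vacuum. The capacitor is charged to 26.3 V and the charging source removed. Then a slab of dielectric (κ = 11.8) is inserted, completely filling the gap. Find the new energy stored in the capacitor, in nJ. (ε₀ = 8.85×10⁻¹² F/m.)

A = π(13.1/2 cm)² = 1.35×10⁻² m².
Initially C₁ = ε₀A/d = 8.85×10⁻¹² × 1.35×10⁻² / 1.44×10⁻³ = 8.28×10⁻¹¹ F.
U₁ = 2.86×10⁻⁸ J.
Isolated ⇒ Q is held fixed. C₂ = 11.8 C₁ and U = Q²/(2C), so U₂/U₁ = C₁/C₂ = 0.0847.
U₂ = 0.0847 × 2.86×10⁻⁸ = 2.43×10⁻⁹ J.

2.43 nJ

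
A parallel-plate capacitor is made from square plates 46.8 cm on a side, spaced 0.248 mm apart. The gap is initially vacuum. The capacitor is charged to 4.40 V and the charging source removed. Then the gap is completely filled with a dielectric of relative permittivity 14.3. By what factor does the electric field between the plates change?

Isolated ⇒ Q is held fixed.
V₂ = Q/C₂ = V₁/14.3; E = V/d, so E₂/E₁ = (V₂/V₁)(d₁/d₂) = 0.0699.

0.0699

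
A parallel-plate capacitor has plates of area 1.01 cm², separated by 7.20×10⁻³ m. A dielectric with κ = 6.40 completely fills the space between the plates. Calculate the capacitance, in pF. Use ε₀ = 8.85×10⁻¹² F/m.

A = 1.01 cm² = 1.01×10⁻⁴ m².
C = κε₀A/d = 6.40 × 8.85×10⁻¹² × 1.01×10⁻⁴ / 7.20×10⁻³ = 7.95×10⁻¹³ F.

C ≈ 0.795 pF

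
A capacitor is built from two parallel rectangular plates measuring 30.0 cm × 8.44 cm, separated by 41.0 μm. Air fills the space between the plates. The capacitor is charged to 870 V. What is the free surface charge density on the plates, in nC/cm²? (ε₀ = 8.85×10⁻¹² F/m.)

A = 30.0 × 8.44 cm² = 2.53×10⁻² m².
C = ε₀A/d = 8.85×10⁻¹² × 2.53×10⁻² / 4.10×10⁻⁵ = 5.47×10⁻⁹ F.
σ = Q/A = CV/A = 5.47×10⁻⁹ × 870 / 2.53×10⁻² = 1.88×10⁻⁴ C/m².

18.8 nC/cm²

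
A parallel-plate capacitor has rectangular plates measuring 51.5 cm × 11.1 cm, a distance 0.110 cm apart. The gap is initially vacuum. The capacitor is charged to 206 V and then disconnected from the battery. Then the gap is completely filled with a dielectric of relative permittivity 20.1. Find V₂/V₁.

Isolated ⇒ Q is held fixed.
C₂ = 20.1 C₁ and V = Q/C, so V₂/V₁ = C₁/C₂ = 0.0498.

V₂/V₁ ≈ 0.0498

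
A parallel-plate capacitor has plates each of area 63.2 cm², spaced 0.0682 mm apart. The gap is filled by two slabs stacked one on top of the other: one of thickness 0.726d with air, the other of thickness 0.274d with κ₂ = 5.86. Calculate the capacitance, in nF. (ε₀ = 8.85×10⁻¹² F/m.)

C ≈ 1.06 nF

A = 63.2 cm² = 6.32×10⁻³ m².
Stacked slabs ⇒ two capacitors in series, each with the full plate area.
C₁ = κ₁ε₀A/d₁ = 1.00 × 8.85×10⁻¹² × 6.32×10⁻³ / 4.95×10⁻⁵ = 1.13×10⁻⁹ F.
C₂ = κ₂ε₀A/d₂ = 5.86 × 8.85×10⁻¹² × 6.32×10⁻³ / 1.87×10⁻⁵ = 1.75×10⁻⁸ F.
C = (1/C₁ + 1/C₂)⁻¹ = 1.06×10⁻⁹ F.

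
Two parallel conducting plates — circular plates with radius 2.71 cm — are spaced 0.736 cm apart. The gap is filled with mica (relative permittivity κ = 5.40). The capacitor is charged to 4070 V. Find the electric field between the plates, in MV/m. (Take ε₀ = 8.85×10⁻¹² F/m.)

0.553 MV/m

E = V/d = 4070 / 7.36×10⁻³ = 5.53×10⁵ V/m.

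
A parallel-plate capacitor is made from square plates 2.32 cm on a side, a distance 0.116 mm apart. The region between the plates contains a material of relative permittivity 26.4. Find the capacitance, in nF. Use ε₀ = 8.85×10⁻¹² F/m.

A = (2.32 cm)² = 5.38×10⁻⁴ m².
C = κε₀A/d = 26.4 × 8.85×10⁻¹² × 5.38×10⁻⁴ / 1.16×10⁻⁴ = 1.08×10⁻⁹ F.

C ≈ 1.08 nF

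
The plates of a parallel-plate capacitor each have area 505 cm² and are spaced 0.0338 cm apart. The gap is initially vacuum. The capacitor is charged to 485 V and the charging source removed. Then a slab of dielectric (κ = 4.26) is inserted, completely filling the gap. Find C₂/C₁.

C = κε₀A/d scales with κ, so C₂/C₁ = κ = 4.26.

4.26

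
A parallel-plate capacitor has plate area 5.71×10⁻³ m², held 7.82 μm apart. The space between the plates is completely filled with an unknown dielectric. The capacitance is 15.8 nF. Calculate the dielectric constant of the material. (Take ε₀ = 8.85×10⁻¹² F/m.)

κ = Cd/(ε₀A) = 1.58×10⁻⁸ × 7.82×10⁻⁶ / (8.85×10⁻¹² × 5.71×10⁻³) = 2.45.

κ ≈ 2.45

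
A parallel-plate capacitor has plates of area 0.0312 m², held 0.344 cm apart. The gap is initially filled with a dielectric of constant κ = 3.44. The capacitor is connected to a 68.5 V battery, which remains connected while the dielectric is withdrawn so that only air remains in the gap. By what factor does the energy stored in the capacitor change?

Battery connected ⇒ V is held fixed.
C₂ = 0.291 C₁ and U = ½CV², so U₂/U₁ = C₂/C₁ = 0.291.

U₂/U₁ ≈ 0.291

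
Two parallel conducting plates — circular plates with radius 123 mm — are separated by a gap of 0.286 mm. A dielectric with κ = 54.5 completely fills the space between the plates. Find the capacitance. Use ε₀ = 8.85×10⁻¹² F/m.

A = π(123 mm)² = 4.75×10⁻² m².
C = κε₀A/d = 54.5 × 8.85×10⁻¹² × 4.75×10⁻² / 2.86×10⁻⁴ = 8.02×10⁻⁸ F.

C ≈ 80.2 nF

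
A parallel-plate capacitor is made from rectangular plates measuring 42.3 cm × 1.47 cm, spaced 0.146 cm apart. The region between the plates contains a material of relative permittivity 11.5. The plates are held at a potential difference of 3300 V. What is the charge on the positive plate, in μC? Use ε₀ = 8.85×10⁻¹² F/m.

1.43 μC

A = 42.3 × 1.47 cm² = 6.22×10⁻³ m².
C = κε₀A/d = 11.5 × 8.85×10⁻¹² × 6.22×10⁻³ / 1.46×10⁻³ = 4.33×10⁻¹⁰ F.
Q = CV = 4.33×10⁻¹⁰ × 3300 = 1.43×10⁻⁶ C.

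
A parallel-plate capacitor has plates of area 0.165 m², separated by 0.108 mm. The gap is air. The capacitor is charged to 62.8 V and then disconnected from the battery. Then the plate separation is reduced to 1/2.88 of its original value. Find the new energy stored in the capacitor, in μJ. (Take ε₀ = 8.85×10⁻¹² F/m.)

9.26 μJ

Initially C₁ = ε₀A/d = 8.85×10⁻¹² × 0.165 / 1.08×10⁻⁴ = 1.35×10⁻⁸ F.
U₁ = 2.67×10⁻⁵ J.
Isolated ⇒ Q is held fixed. C₂ = 2.88 C₁ and U = Q²/(2C), so U₂/U₁ = C₁/C₂ = 0.347.
U₂ = 0.347 × 2.67×10⁻⁵ = 9.26×10⁻⁶ J.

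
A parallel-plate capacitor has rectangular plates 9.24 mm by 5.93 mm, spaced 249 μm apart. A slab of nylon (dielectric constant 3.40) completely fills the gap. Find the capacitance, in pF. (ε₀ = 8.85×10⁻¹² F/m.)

6.62 pF

A = 9.24 × 5.93 mm² = 5.48×10⁻⁵ m².
C = κε₀A/d = 3.40 × 8.85×10⁻¹² × 5.48×10⁻⁵ / 2.49×10⁻⁴ = 6.62×10⁻¹² F.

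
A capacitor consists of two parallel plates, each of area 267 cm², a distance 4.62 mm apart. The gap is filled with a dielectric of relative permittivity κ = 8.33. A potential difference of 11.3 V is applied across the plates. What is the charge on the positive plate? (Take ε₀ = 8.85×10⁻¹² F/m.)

A = 267 cm² = 2.67×10⁻² m².
C = κε₀A/d = 8.33 × 8.85×10⁻¹² × 2.67×10⁻² / 4.62×10⁻³ = 4.26×10⁻¹⁰ F.
Q = CV = 4.26×10⁻¹⁰ × 11.3 = 4.81×10⁻⁹ C.

4.81 nC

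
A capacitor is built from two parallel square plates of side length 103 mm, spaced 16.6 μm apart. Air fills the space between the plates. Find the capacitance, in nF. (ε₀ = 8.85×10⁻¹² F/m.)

A = (103 mm)² = 1.06×10⁻² m².
C = ε₀A/d = 8.85×10⁻¹² × 1.06×10⁻² / 1.66×10⁻⁵ = 5.66×10⁻⁹ F.

C ≈ 5.66 nF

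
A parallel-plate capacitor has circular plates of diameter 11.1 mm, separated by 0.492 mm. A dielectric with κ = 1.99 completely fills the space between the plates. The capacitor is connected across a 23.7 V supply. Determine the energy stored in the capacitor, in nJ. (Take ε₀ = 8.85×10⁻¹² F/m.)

A = π(11.1/2 mm)² = 9.68×10⁻⁵ m².
C = κε₀A/d = 1.99 × 8.85×10⁻¹² × 9.68×10⁻⁵ / 4.92×10⁻⁴ = 3.46×10⁻¹² F.
U = ½CV² = ½ × 3.46×10⁻¹² × (23.7)² = 9.73×10⁻¹⁰ J.

0.973 nJ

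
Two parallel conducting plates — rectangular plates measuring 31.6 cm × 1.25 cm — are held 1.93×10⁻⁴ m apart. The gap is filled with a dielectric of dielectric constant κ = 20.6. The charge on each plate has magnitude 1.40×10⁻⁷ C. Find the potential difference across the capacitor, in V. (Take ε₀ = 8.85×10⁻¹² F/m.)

A = 31.6 × 1.25 cm² = 3.95×10⁻³ m².
C = κε₀A/d = 20.6 × 8.85×10⁻¹² × 3.95×10⁻³ / 1.93×10⁻⁴ = 3.73×10⁻⁹ F.
V = Q/C = 1.40×10⁻⁷ / 3.73×10⁻⁹ = 37.5 V.

37.5 V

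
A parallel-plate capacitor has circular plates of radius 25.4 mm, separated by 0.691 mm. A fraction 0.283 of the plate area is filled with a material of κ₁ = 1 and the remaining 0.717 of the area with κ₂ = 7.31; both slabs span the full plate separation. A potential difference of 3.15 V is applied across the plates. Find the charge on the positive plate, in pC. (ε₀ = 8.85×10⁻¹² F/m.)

A = π(25.4 mm)² = 2.03×10⁻³ m².
Side-by-side slabs ⇒ two capacitors in parallel, each spanning the full gap.
C₁ = κ₁ε₀A₁/d = 1.00 × 8.85×10⁻¹² × 5.74×10⁻⁴ / 6.91×10⁻⁴ = 7.35×10⁻¹² F.
C₂ = κ₂ε₀A₂/d = 7.31 × 8.85×10⁻¹² × 1.45×10⁻³ / 6.91×10⁻⁴ = 1.36×10⁻¹⁰ F.
C = C₁ + C₂ = 1.43×10⁻¹⁰ F.
Q = CV = 1.43×10⁻¹⁰ × 3.15 = 4.52×10⁻¹⁰ C.

452 pC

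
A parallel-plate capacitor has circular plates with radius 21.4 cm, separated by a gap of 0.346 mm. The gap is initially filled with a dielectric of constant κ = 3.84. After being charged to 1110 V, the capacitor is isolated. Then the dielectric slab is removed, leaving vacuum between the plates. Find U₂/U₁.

Isolated ⇒ Q is held fixed.
C₂ = 0.260 C₁ and U = Q²/(2C), so U₂/U₁ = C₁/C₂ = 3.84.

3.84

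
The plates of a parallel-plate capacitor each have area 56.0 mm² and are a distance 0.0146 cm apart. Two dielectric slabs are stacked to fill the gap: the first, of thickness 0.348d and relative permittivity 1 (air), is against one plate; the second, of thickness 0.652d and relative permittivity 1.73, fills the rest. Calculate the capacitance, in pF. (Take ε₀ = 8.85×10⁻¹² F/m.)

A = 56.0 mm² = 5.60×10⁻⁵ m².
Stacked slabs ⇒ two capacitors in series, each with the full plate area.
C₁ = κ₁ε₀A/d₁ = 1.00 × 8.85×10⁻¹² × 5.60×10⁻⁵ / 5.08×10⁻⁵ = 9.75×10⁻¹² F.
C₂ = κ₂ε₀A/d₂ = 1.73 × 8.85×10⁻¹² × 5.60×10⁻⁵ / 9.52×10⁻⁵ = 9.01×10⁻¹² F.
C = (1/C₁ + 1/C₂)⁻¹ = 4.68×10⁻¹² F.

4.68 pF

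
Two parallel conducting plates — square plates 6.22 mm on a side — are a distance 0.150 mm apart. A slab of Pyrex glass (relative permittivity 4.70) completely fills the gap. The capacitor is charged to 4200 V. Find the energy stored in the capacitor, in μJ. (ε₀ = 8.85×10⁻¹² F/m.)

94.6 μJ

A = (6.22 mm)² = 3.87×10⁻⁵ m².
C = κε₀A/d = 4.70 × 8.85×10⁻¹² × 3.87×10⁻⁵ / 1.50×10⁻⁴ = 1.07×10⁻¹¹ F.
U = ½CV² = ½ × 1.07×10⁻¹¹ × (4200)² = 9.46×10⁻⁵ J.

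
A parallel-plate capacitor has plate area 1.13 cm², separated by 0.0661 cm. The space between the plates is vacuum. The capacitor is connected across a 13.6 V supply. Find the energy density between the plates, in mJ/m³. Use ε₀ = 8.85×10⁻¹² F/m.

E = V/d = 13.6 / 6.61×10⁻⁴ = 2.06×10⁴ V/m.
u = ½ε₀E² = ½ × 8.85×10⁻¹² × (2.06×10⁴)² = 1.87×10⁻³ J/m³.

1.87 mJ/m³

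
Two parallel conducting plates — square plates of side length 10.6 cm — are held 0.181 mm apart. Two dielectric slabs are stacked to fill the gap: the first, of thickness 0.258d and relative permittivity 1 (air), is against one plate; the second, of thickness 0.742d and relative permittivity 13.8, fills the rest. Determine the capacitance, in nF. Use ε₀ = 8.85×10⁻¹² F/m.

A = (10.6 cm)² = 1.12×10⁻² m².
Stacked slabs ⇒ two capacitors in series, each with the full plate area.
C₁ = κ₁ε₀A/d₁ = 1.00 × 8.85×10⁻¹² × 1.12×10⁻² / 4.67×10⁻⁵ = 2.13×10⁻⁹ F.
C₂ = κ₂ε₀A/d₂ = 13.8 × 8.85×10⁻¹² × 1.12×10⁻² / 1.34×10⁻⁴ = 1.02×10⁻⁸ F.
C = (1/C₁ + 1/C₂)⁻¹ = 1.76×10⁻⁹ F.

1.76 nF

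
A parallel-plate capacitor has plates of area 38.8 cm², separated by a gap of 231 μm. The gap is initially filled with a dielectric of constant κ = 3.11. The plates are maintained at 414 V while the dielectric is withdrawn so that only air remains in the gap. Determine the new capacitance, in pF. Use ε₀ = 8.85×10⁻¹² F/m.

A = 38.8 cm² = 3.88×10⁻³ m².
Initially C₁ = κε₀A/d = 3.11 × 8.85×10⁻¹² × 3.88×10⁻³ / 2.31×10⁻⁴ = 4.62×10⁻¹⁰ F.
C = κε₀A/d scales with κ, so C₂/C₁ = 1/κ = 1/3.11 = 0.322.
C₂ = 0.322 × 4.62×10⁻¹⁰ = 1.49×10⁻¹⁰ F.

149 pF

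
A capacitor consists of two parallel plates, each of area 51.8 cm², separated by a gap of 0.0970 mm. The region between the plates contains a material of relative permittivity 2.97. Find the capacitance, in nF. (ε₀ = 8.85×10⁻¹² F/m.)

1.40 nF

A = 51.8 cm² = 5.18×10⁻³ m².
C = κε₀A/d = 2.97 × 8.85×10⁻¹² × 5.18×10⁻³ / 9.70×10⁻⁵ = 1.40×10⁻⁹ F.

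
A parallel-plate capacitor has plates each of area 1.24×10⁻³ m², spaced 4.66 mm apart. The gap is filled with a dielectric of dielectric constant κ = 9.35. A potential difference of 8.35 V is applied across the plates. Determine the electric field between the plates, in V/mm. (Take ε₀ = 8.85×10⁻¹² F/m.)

E ≈ 1.79 V/mm

E = V/d = 8.35 / 4.66×10⁻³ = 1.79×10³ V/m.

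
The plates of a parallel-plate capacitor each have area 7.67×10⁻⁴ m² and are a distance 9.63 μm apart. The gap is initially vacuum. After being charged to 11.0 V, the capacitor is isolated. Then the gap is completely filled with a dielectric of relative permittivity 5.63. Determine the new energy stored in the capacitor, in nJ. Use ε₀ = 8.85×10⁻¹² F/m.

7.57 nJ

Initially C₁ = ε₀A/d = 8.85×10⁻¹² × 7.67×10⁻⁴ / 9.63×10⁻⁶ = 7.05×10⁻¹⁰ F.
U₁ = 4.26×10⁻⁸ J.
Isolated ⇒ Q is held fixed. C₂ = 5.63 C₁ and U = Q²/(2C), so U₂/U₁ = C₁/C₂ = 0.178.
U₂ = 0.178 × 4.26×10⁻⁸ = 7.57×10⁻⁹ J.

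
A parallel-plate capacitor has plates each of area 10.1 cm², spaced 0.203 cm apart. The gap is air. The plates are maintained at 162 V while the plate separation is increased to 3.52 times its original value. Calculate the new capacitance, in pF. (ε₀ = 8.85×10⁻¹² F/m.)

A = 10.1 cm² = 1.01×10⁻³ m².
Initially C₁ = ε₀A/d = 8.85×10⁻¹² × 1.01×10⁻³ / 2.03×10⁻³ = 4.40×10⁻¹² F.
C = ε₀A/d scales as 1/d, so C₂/C₁ = d₁/d₂ = 1/3.52 = 0.284.
C₂ = 0.284 × 4.40×10⁻¹² = 1.25×10⁻¹² F.

1.25 pF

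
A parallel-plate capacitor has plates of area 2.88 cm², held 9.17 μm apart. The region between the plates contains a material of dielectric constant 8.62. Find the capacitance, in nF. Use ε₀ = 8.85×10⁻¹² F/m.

A = 2.88 cm² = 2.88×10⁻⁴ m².
C = κε₀A/d = 8.62 × 8.85×10⁻¹² × 2.88×10⁻⁴ / 9.17×10⁻⁶ = 2.40×10⁻⁹ F.

2.40 nF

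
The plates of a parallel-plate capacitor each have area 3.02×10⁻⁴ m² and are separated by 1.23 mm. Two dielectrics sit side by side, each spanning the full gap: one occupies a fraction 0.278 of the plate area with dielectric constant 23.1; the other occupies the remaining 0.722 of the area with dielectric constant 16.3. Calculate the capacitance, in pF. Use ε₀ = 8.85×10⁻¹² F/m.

39.5 pF

Side-by-side slabs ⇒ two capacitors in parallel, each spanning the full gap.
C₁ = κ₁ε₀A₁/d = 23.1 × 8.85×10⁻¹² × 8.40×10⁻⁵ / 1.23×10⁻³ = 1.40×10⁻¹¹ F.
C₂ = κ₂ε₀A₂/d = 16.3 × 8.85×10⁻¹² × 2.18×10⁻⁴ / 1.23×10⁻³ = 2.56×10⁻¹¹ F.
C = C₁ + C₂ = 3.95×10⁻¹¹ F.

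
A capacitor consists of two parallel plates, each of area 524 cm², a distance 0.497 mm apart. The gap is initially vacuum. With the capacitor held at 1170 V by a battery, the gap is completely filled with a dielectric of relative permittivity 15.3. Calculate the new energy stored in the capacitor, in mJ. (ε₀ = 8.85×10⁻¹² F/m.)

A = 524 cm² = 5.24×10⁻² m².
Initially C₁ = ε₀A/d = 8.85×10⁻¹² × 5.24×10⁻² / 4.97×10⁻⁴ = 9.33×10⁻¹⁰ F.
U₁ = 6.39×10⁻⁴ J.
Battery connected ⇒ V is held fixed. C₂ = 15.3 C₁ and U = ½CV², so U₂/U₁ = C₂/C₁ = 15.3.
U₂ = 15.3 × 6.39×10⁻⁴ = 9.77×10⁻³ J.

U ≈ 9.77 mJ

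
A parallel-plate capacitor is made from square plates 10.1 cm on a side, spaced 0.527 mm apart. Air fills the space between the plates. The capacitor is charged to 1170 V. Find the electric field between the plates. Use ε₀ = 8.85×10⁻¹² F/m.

E ≈ 2.22 MV/m

E = V/d = 1170 / 5.27×10⁻⁴ = 2.22×10⁶ V/m.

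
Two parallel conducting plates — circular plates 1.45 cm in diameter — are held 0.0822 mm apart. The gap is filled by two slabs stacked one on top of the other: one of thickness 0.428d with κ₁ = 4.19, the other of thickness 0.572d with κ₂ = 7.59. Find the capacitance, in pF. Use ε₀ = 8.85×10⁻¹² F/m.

A = π(1.45/2 cm)² = 1.65×10⁻⁴ m².
Stacked slabs ⇒ two capacitors in series, each with the full plate area.
C₁ = κ₁ε₀A/d₁ = 4.19 × 8.85×10⁻¹² × 1.65×10⁻⁴ / 3.52×10⁻⁵ = 1.74×10⁻¹⁰ F.
C₂ = κ₂ε₀A/d₂ = 7.59 × 8.85×10⁻¹² × 1.65×10⁻⁴ / 4.70×10⁻⁵ = 2.36×10⁻¹⁰ F.
C = (1/C₁ + 1/C₂)⁻¹ = 1.00×10⁻¹⁰ F.

C ≈ 100 pF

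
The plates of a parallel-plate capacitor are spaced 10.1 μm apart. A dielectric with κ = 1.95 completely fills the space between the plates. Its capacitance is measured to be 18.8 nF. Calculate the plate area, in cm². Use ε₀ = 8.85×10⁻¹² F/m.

A = Cd/(κε₀) = 1.88×10⁻⁸ × 1.01×10⁻⁵ / (1.95 × 8.85×10⁻¹²) = 1.10×10⁻² m².

A ≈ 110 cm²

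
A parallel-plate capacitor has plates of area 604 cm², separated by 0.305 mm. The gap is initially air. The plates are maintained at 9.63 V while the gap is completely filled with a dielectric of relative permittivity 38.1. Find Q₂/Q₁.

Battery connected ⇒ V is held fixed.
C₂ = 38.1 C₁ and Q = CV, so Q₂/Q₁ = C₂/C₁ = 38.1.

Q₂/Q₁ ≈ 38.1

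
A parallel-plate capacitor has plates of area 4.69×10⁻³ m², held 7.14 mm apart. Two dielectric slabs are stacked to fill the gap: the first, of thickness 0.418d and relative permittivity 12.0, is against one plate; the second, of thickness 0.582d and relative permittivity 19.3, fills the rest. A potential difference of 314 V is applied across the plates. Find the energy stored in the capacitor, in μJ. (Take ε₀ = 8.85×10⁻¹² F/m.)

Stacked slabs ⇒ two capacitors in series, each with the full plate area.
C₁ = κ₁ε₀A/d₁ = 12.0 × 8.85×10⁻¹² × 4.69×10⁻³ / 2.98×10⁻³ = 1.67×10⁻¹⁰ F.
C₂ = κ₂ε₀A/d₂ = 19.3 × 8.85×10⁻¹² × 4.69×10⁻³ / 4.16×10⁻³ = 1.93×10⁻¹⁰ F.
C = (1/C₁ + 1/C₂)⁻¹ = 8.94×10⁻¹¹ F.
U = ½CV² = ½ × 8.94×10⁻¹¹ × (314)² = 4.41×10⁻⁶ J.

4.41 μJ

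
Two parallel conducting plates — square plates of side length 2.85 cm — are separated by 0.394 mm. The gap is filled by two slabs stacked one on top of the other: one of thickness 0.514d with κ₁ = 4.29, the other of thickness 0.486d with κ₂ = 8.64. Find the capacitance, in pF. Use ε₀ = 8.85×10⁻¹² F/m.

C ≈ 104 pF

A = (2.85 cm)² = 8.12×10⁻⁴ m².
Stacked slabs ⇒ two capacitors in series, each with the full plate area.
C₁ = κ₁ε₀A/d₁ = 4.29 × 8.85×10⁻¹² × 8.12×10⁻⁴ / 2.03×10⁻⁴ = 1.52×10⁻¹⁰ F.
C₂ = κ₂ε₀A/d₂ = 8.64 × 8.85×10⁻¹² × 8.12×10⁻⁴ / 1.91×10⁻⁴ = 3.24×10⁻¹⁰ F.
C = (1/C₁ + 1/C₂)⁻¹ = 1.04×10⁻¹⁰ F.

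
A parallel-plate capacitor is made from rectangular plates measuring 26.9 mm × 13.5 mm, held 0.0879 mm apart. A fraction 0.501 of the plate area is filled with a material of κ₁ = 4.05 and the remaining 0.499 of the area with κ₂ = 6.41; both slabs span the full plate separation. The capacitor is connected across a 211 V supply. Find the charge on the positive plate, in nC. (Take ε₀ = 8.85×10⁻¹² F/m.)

40.3 nC

A = 26.9 × 13.5 mm² = 3.63×10⁻⁴ m².
Side-by-side slabs ⇒ two capacitors in parallel, each spanning the full gap.
C₁ = κ₁ε₀A₁/d = 4.05 × 8.85×10⁻¹² × 1.82×10⁻⁴ / 8.79×10⁻⁵ = 7.42×10⁻¹¹ F.
C₂ = κ₂ε₀A₂/d = 6.41 × 8.85×10⁻¹² × 1.81×10⁻⁴ / 8.79×10⁻⁵ = 1.17×10⁻¹⁰ F.
C = C₁ + C₂ = 1.91×10⁻¹⁰ F.
Q = CV = 1.91×10⁻¹⁰ × 211 = 4.03×10⁻⁸ C.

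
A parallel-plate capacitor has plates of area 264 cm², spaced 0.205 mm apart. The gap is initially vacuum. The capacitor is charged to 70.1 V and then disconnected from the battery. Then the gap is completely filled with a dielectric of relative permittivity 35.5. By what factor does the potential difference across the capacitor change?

Isolated ⇒ Q is held fixed.
C₂ = 35.5 C₁ and V = Q/C, so V₂/V₁ = C₁/C₂ = 0.0282.

0.0282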